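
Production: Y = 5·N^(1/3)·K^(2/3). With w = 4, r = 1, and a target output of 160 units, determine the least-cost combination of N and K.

Cost minimization requires the marginal rate of technical substitution to equal the input-price ratio: MP_N/MP_K = w/r.
Here MP_N/MP_K = (1/3)·(K/N)/(2/3) = 0.5·(K/N). Setting this equal to 4/1 = 4 gives K = 8N.
Substituting into Y = 160: 5·N^(1/3)·(8N)^(2/3) = 160.
Solving, N = 8 and K = 64.

N* = 8, K* = 64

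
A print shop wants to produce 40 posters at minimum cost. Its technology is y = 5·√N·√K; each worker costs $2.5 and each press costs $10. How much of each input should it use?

N* = 16, K* = 4

Cost minimization requires the marginal rate of technical substitution to equal the input-price ratio: MP_N/MP_K = w/r.
Here MP_N/MP_K = (1/2)·(K/N)/(1/2) = (K/N). Setting this equal to 2.5/10 = 0.25 gives K = 0.25N.
Substituting into y = 40: 5·N^(1/2)·(0.25N)^(1/2) = 40.
Solving, N = 16 and K = 4.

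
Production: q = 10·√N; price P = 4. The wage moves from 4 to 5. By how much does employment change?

From P·MP_N = w with MP_N = 5·N^(-1/2), the labor demand is N(w) = (20/w)^(2).
At w = 4: N = 25. At w = 5: N = 16.
ΔN = 16 − 25 = -9.

ΔN = -9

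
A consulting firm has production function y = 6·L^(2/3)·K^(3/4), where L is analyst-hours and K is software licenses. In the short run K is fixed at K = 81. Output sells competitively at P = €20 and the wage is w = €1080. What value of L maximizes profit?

With K = 81, MP_L = (2/3)·6·L^(-1/3)·81^(3/4) = 108·L^(-1/3).
Profit maximization for a price taker requires P·MP_L = w: 20·108·L^(-1/3) = 1080.
So L^(-1/3) = 0.5, which gives L = 8.

L* = 8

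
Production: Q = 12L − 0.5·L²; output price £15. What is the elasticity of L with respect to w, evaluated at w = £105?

From P·MP_L = w with MP_L = 12 − L, labor demand is L(w) = 12 − w/15.
dL/dw = −1/(15) = -1/15.
At w = 105, L = 5, so ε = (dL/dw)·(w/L) = (-1/15)·(105/5) = -1.4.

ε = -1.4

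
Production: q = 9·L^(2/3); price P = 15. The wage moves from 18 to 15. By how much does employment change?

From P·MP_L = w with MP_L = 6·L^(-1/3), the labor demand is L(w) = (90/w)^(3).
At w = 18: L = 125. At w = 15: L = 216.
ΔL = 216 − 125 = 91.

ΔL = 91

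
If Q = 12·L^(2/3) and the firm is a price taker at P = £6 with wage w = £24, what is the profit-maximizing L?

L* = 8

MP_L = (2/3)·12·L^(-1/3) = 8·L^(-1/3).
Profit maximization for a price taker requires P·MP_L = w: 6·8·L^(-1/3) = 24.
So L^(-1/3) = 0.5, which gives L = 8.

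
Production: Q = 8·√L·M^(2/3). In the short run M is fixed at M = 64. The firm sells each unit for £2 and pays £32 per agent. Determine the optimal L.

With M = 64, MP_L = (1/2)·8·L^(-1/2)·64^(2/3) = 64·L^(-1/2).
Profit maximization for a price taker requires P·MP_L = w: 2·64·L^(-1/2) = 32.
So L^(-1/2) = 0.25, which gives L = 16.

L* = 16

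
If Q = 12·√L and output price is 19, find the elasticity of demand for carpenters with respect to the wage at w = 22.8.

MP_L = (1/2)·12·L^(-1/2), so P·MP_L = w gives 114·L^(-1/2) = w.
Solving, L(w) = (114/w)^(2). This is a constant-elasticity form: L ∝ w^(−2), so ε = −2.

ε = -2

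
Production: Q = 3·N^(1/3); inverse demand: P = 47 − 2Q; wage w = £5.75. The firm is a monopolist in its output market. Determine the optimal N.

N* = 8

Marginal revenue from the inverse demand is MR = 47 − 4Q.
The marginal product is MP_N = N^(-2/3).
A monopolist hires until marginal revenue product equals the wage: MR·MP_N = w.
At N, Q = 3·N^(1/3). Substituting and solving: (47 − 12·N^(1/3))·N^(-2/3) = 5.75 gives N = 8.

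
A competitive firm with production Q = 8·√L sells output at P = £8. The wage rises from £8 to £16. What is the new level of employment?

L* = 4

From P·MP_L = w with MP_L = 4·L^(-1/2), the labor demand is L(w) = (32/w)^(2).
At w = 8: L = 16. At w = 16: L = 4.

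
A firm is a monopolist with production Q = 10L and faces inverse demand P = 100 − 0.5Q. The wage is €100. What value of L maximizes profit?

L* = 9

Marginal revenue from the inverse demand is MR = 100 − Q.
The marginal product is MP_L = 10.
A monopolist hires until marginal revenue product equals the wage: MR·MP_L = w.
(100 − 10L)·10 = 100, so L = 9.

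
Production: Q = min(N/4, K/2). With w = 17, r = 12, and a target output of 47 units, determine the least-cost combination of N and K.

N* = 188, K* = 94

With a fixed-proportions technology, the cost-minimizing bundle uses no slack in either input: N/4 = K/2 = Q.
So N = 4·47 = 188 and K = 2·47 = 94.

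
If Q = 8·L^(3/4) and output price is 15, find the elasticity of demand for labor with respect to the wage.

MP_L = (3/4)·8·L^(-1/4), so P·MP_L = w gives 90·L^(-1/4) = w.
Solving, L(w) = (90/w)^(4). This is a constant-elasticity form: L ∝ w^(−4), so ε = −4.

ε = -4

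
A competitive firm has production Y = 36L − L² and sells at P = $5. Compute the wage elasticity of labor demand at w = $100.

From P·MP_L = w with MP_L = 36 − 2L, labor demand is L(w) = (36 − w/5)/2.
dL/dw = −1/(10) = -0.1.
At w = 100, L = 8, so ε = (dL/dw)·(w/L) = (-0.1)·(100/8) = -1.25.

ε = -1.25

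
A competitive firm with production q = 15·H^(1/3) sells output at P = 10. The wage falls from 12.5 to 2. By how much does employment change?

ΔH = 117

From P·MP_H = w with MP_H = 5·H^(-2/3), the labor demand is H(w) = (50/w)^(3/2).
At w = 12.5: H = 8. At w = 2: H = 125.
ΔH = 125 − 8 = 117.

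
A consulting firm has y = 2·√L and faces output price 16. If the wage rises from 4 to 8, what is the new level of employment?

L* = 4

From P·MP_L = w with MP_L = L^(-1/2), the labor demand is L(w) = (16/w)^(2).
At w = 4: L = 16. At w = 8: L = 4.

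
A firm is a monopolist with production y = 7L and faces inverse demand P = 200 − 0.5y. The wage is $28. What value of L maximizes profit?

Marginal revenue from the inverse demand is MR = 200 − y.
The marginal product is MP_L = 7.
A monopolist hires until marginal revenue product equals the wage: MR·MP_L = w.
(200 − 7L)·7 = 28, so L = 28.

L* = 28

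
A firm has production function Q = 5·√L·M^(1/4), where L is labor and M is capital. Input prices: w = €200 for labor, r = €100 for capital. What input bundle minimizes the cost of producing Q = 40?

Cost minimization requires the marginal rate of technical substitution to equal the input-price ratio: MP_L/MP_M = w/r.
Here MP_L/MP_M = (1/2)·(M/L)/(1/4) = 2·(M/L). Setting this equal to 200/100 = 2 gives M = L.
Substituting into Q = 40: 5·L^(1/2)·(L)^(1/4) = 40.
Solving, L = 16 and M = 16.

L* = 16, M* = 16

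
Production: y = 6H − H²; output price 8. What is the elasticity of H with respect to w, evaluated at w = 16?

From P·MP_H = w with MP_H = 6 − 2H, labor demand is H(w) = (6 − w/8)/2.
dH/dw = −1/(16) = -0.0625.
At w = 16, H = 2, so ε = (dH/dw)·(w/H) = (-0.0625)·(16/2) = -0.5.

ε = -0.5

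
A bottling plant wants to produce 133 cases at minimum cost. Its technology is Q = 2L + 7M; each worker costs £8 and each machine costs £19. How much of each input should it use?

The inputs are perfect substitutes, so the firm uses whichever has the lower cost per unit of output.
Cost per unit of output via L is w/2 = 4; via M it is r/7 = 19/7. M is cheaper.
Producing Q = 133 with M alone: L = 0, M = 19.

L* = 0, M* = 19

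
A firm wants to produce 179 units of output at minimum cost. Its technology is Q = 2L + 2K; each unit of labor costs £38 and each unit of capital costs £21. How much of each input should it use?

The inputs are perfect substitutes, so the firm uses whichever has the lower cost per unit of output.
Cost per unit of output via L is w/2 = 19; via K it is r/2 = 10.5. K is cheaper.
Producing Q = 179 with K alone: L = 0, K = 89.5.

L* = 0, K* = 89.5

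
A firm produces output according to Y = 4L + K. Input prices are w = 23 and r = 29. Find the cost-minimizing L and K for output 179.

L* = 44.75, K* = 0

The inputs are perfect substitutes, so the firm uses whichever has the lower cost per unit of output.
Cost per unit of output via L is 5.75; via K it is 29. L is cheaper.
Producing Y = 179 with L alone: L = 44.75, K = 0.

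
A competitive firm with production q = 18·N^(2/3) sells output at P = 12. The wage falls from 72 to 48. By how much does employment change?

From P·MP_N = w with MP_N = 12·N^(-1/3), the labor demand is N(w) = (144/w)^(3).
At w = 72: N = 8. At w = 48: N = 27.
ΔN = 27 − 8 = 19.

ΔN = 19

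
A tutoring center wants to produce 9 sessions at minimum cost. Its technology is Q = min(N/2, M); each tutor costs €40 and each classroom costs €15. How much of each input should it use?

With a fixed-proportions technology, the cost-minimizing bundle uses no slack in either input: N/2 = M = Q.
So N = 2·9 = 18 and M = 9.

N* = 18, M* = 9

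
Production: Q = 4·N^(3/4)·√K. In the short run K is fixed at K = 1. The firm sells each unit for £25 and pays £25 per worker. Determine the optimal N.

N* = 81

With K = 1, MP_N = (3/4)·4·N^(-1/4)·1^(1/2) = 3·N^(-1/4).
Profit maximization for a price taker requires P·MP_N = w: 25·3·N^(-1/4) = 25.
So N^(-1/4) = 1/3, which gives N = 81.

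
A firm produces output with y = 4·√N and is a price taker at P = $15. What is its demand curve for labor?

MP_N = (1/2)·4·N^(-1/2) = 2·N^(-1/2).
Setting P·MP_N = w: 30·N^(-1/2) = w.
Solving for N: N^(-1/2) = w/30, so N = (30/w)^(2).

N(w) = 900/w²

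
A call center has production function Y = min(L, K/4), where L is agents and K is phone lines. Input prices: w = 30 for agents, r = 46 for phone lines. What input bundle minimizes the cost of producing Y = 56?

With a fixed-proportions technology, the cost-minimizing bundle uses no slack in either input: L = K/4 = Y.
So L = 56 and K = 4·56 = 224.

L* = 56, K* = 224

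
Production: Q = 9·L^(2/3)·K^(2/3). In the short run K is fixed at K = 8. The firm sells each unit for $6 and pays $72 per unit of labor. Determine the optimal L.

L* = 8

With K = 8, MP_L = (2/3)·9·L^(-1/3)·8^(2/3) = 24·L^(-1/3).
Profit maximization for a price taker requires P·MP_L = w: 6·24·L^(-1/3) = 72.
So L^(-1/3) = 0.5, which gives L = 8.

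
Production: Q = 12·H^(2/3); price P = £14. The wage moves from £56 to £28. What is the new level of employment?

H* = 64

From P·MP_H = w with MP_H = 8·H^(-1/3), the labor demand is H(w) = (112/w)^(3).
At w = 56: H = 8. At w = 28: H = 64.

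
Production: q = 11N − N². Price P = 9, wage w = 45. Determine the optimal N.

The marginal product of N is MP_N = 11 − 2N.
A price-taking firm hires until the value of the marginal product equals the wage: P·MP_N = w, so 9·(11 − 2N) = 45.
Then 11 − 2N = 5, giving N = 3.

N* = 3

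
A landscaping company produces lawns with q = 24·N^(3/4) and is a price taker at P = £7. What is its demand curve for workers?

N(w) = (126/w)^(4)

MP_N = (3/4)·24·N^(-1/4) = 18·N^(-1/4).
Setting P·MP_N = w: 126·N^(-1/4) = w.
Solving for N: N^(-1/4) = w/126, so N = (126/w)^(4).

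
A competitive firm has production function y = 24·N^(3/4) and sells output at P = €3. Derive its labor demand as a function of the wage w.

MP_N = (3/4)·24·N^(-1/4) = 18·N^(-1/4).
Setting P·MP_N = w: 54·N^(-1/4) = w.
Solving for N: N^(-1/4) = w/54, so N = (54/w)^(4).

N(w) = 8503056/w^(4)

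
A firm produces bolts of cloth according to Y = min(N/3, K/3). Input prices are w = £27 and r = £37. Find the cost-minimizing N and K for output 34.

With a fixed-proportions technology, the cost-minimizing bundle uses no slack in either input: N/3 = K/3 = Y.
So N = 3·34 = 102 and K = 3·34 = 102.

N* = 102, K* = 102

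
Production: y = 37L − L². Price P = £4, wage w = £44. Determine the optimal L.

L* = 13

The marginal product of L is MP_L = 37 − 2L.
A price-taking firm hires until the value of the marginal product equals the wage: P·MP_L = w, so 4·(37 − 2L) = 44.
Then 37 − 2L = 11, giving L = 13.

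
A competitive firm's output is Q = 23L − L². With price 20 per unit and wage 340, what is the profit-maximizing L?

L* = 3

The marginal product of L is MP_L = 23 − 2L.
A price-taking firm hires until the value of the marginal product equals the wage: P·MP_L = w, so 20·(23 − 2L) = 340.
Then 23 − 2L = 17, giving L = 3.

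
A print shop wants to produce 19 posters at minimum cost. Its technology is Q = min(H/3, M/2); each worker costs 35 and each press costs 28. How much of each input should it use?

H* = 57, M* = 38

With a fixed-proportions technology, the cost-minimizing bundle uses no slack in either input: H/3 = M/2 = Q.
So H = 3·19 = 57 and M = 2·19 = 38.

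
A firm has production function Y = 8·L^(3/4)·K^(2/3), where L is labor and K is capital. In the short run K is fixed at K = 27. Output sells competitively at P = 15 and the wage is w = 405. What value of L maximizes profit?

With K = 27, MP_L = (3/4)·8·L^(-1/4)·27^(2/3) = 54·L^(-1/4).
Profit maximization for a price taker requires P·MP_L = w: 15·54·L^(-1/4) = 405.
So L^(-1/4) = 0.5, which gives L = 16.

L* = 16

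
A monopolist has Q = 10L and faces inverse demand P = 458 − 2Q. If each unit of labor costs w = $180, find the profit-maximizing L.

L* = 11

Marginal revenue from the inverse demand is MR = 458 − 4Q.
The marginal product is MP_L = 10.
A monopolist hires until marginal revenue product equals the wage: MR·MP_L = w.
(458 − 40L)·10 = 180, so L = 11.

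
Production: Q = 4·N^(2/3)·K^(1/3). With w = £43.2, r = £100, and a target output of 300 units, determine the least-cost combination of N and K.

N* = 125, K* = 27

Cost minimization requires the marginal rate of technical substitution to equal the input-price ratio: MP_N/MP_K = w/r.
Here MP_N/MP_K = (2/3)·(K/N)/(1/3) = 2·(K/N). Setting this equal to 43.2/100 = 0.432 gives K = 0.216N.
Substituting into Q = 300: 4·N^(2/3)·(0.216N)^(1/3) = 300.
Solving, N = 125 and K = 27.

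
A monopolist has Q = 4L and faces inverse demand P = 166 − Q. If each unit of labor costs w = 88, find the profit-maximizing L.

L* = 18

Marginal revenue from the inverse demand is MR = 166 − 2Q.
The marginal product is MP_L = 4.
A monopolist hires until marginal revenue product equals the wage: MR·MP_L = w.
(166 − 8L)·4 = 88, so L = 18.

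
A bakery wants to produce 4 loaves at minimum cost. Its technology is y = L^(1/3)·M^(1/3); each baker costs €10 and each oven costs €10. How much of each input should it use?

Cost minimization requires the marginal rate of technical substitution to equal the input-price ratio: MP_L/MP_M = w/r.
Here MP_L/MP_M = (1/3)·(M/L)/(1/3) = (M/L). Setting this equal to 10/10 = 1 gives M = L.
Substituting into y = 4: L^(1/3)·(L)^(1/3) = 4.
Solving, L = 8 and M = 8.

L* = 8, M* = 8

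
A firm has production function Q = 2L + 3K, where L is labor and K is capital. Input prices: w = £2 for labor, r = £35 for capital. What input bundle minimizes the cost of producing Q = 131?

L* = 65.5, K* = 0

The inputs are perfect substitutes, so the firm uses whichever has the lower cost per unit of output.
Cost per unit of output via L is w/2 = 1; via K it is r/3 = 35/3. L is cheaper.
Producing Q = 131 with L alone: L = 65.5, K = 0.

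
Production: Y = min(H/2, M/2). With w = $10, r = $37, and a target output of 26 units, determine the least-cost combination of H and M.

With a fixed-proportions technology, the cost-minimizing bundle uses no slack in either input: H/2 = M/2 = Y.
So H = 2·26 = 52 and M = 2·26 = 52.

H* = 52, M* = 52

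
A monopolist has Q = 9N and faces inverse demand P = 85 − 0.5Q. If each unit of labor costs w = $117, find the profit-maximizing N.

Marginal revenue from the inverse demand is MR = 85 − Q.
The marginal product is MP_N = 9.
A monopolist hires until marginal revenue product equals the wage: MR·MP_N = w.
(85 − 9N)·9 = 117, so N = 8.

N* = 8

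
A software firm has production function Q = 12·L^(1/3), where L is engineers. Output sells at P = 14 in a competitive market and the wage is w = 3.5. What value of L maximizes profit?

MP_L = (1/3)·12·L^(-2/3) = 4·L^(-2/3).
Profit maximization for a price taker requires P·MP_L = w: 14·4·L^(-2/3) = 3.5.
So L^(-2/3) = 0.0625, which gives L = 64.

L* = 64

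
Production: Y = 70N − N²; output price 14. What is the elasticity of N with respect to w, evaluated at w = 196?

ε = -0.25

From P·MP_N = w with MP_N = 70 − 2N, labor demand is N(w) = (70 − w/14)/2.
dN/dw = −1/(28) = -1/28.
At w = 196, N = 28, so ε = (dN/dw)·(w/N) = (-1/28)·(196/28) = -0.25.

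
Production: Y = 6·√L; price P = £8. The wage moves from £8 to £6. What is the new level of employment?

L* = 16

From P·MP_L = w with MP_L = 3·L^(-1/2), the labor demand is L(w) = (24/w)^(2).
At w = 8: L = 9. At w = 6: L = 16.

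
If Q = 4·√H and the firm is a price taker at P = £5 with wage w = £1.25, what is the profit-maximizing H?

MP_H = (1/2)·4·H^(-1/2) = 2·H^(-1/2).
Profit maximization for a price taker requires P·MP_H = w: 5·2·H^(-1/2) = 1.25.
So H^(-1/2) = 0.125, which gives H = 64.

H* = 64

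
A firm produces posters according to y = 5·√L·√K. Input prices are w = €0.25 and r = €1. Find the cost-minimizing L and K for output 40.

L* = 16, K* = 4

Cost minimization requires the marginal rate of technical substitution to equal the input-price ratio: MP_L/MP_K = w/r.
Here MP_L/MP_K = (1/2)·(K/L)/(1/2) = (K/L). Setting this equal to 0.25/1 = 0.25 gives K = 0.25L.
Substituting into y = 40: 5·L^(1/2)·(0.25L)^(1/2) = 40.
Solving, L = 16 and K = 4.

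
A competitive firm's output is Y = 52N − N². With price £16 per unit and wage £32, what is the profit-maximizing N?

The marginal product of N is MP_N = 52 − 2N.
A price-taking firm hires until the value of the marginal product equals the wage: P·MP_N = w, so 16·(52 − 2N) = 32.
Then 52 − 2N = 2, giving N = 25.

N* = 25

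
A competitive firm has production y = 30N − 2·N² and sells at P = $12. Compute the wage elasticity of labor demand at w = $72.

ε = -0.25

From P·MP_N = w with MP_N = 30 − 4N, labor demand is N(w) = (30 − w/12)/4.
dN/dw = −1/(48) = -1/48.
At w = 72, N = 6, so ε = (dN/dw)·(w/N) = (-1/48)·(72/6) = -0.25.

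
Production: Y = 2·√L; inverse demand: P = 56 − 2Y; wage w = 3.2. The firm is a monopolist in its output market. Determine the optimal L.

L* = 25

Marginal revenue from the inverse demand is MR = 56 − 4Y.
The marginal product is MP_L = L^(-1/2).
A monopolist hires until marginal revenue product equals the wage: MR·MP_L = w.
At L, Y = 2·√L. Substituting and solving: (56 − 8·√L)·L^(-1/2) = 3.2 gives L = 25.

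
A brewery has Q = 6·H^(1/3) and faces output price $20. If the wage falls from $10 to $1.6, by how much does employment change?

ΔH = 117

From P·MP_H = w with MP_H = 2·H^(-2/3), the labor demand is H(w) = (40/w)^(3/2).
At w = 10: H = 8. At w = 1.6: H = 125.
ΔH = 125 − 8 = 117.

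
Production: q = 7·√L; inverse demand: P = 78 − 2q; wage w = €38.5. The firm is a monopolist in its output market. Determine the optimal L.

L* = 4

Marginal revenue from the inverse demand is MR = 78 − 4q.
The marginal product is MP_L = 3.5·L^(-1/2).
A monopolist hires until marginal revenue product equals the wage: MR·MP_L = w.
At L, q = 7·√L. Substituting and solving: (78 − 28·√L)·3.5·L^(-1/2) = 38.5 gives L = 4.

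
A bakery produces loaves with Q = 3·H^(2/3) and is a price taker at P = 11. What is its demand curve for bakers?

H(w) = 10648/w³

MP_H = (2/3)·3·H^(-1/3) = 2·H^(-1/3).
Setting P·MP_H = w: 22·H^(-1/3) = w.
Solving for H: H^(-1/3) = w/22, so H = (22/w)^(3).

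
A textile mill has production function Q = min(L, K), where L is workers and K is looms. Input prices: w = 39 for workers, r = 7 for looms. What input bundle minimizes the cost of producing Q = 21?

L* = 21, K* = 21

With a fixed-proportions technology, the cost-minimizing bundle uses no slack in either input: L = K = Q.
So L = 21 and K = 21.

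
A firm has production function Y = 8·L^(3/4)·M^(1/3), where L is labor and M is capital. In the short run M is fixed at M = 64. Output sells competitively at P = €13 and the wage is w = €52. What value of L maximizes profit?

L* = 1296

With M = 64, MP_L = (3/4)·8·L^(-1/4)·64^(1/3) = 24·L^(-1/4).
Profit maximization for a price taker requires P·MP_L = w: 13·24·L^(-1/4) = 52.
So L^(-1/4) = 1/6, which gives L = 1296.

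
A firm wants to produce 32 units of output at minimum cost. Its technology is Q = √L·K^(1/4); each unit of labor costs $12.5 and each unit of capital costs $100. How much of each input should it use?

L* = 256, K* = 16

Cost minimization requires the marginal rate of technical substitution to equal the input-price ratio: MP_L/MP_K = w/r.
Here MP_L/MP_K = (1/2)·(K/L)/(1/4) = 2·(K/L). Setting this equal to 12.5/100 = 0.125 gives K = 0.0625L.
Substituting into Q = 32: L^(1/2)·(0.0625L)^(1/4) = 32.
Solving, L = 256 and K = 16.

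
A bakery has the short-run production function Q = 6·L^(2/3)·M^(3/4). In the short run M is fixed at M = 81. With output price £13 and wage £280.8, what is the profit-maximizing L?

L* = 125

With M = 81, MP_L = (2/3)·6·L^(-1/3)·81^(3/4) = 108·L^(-1/3).
Profit maximization for a price taker requires P·MP_L = w: 13·108·L^(-1/3) = 280.8.
So L^(-1/3) = 0.2, which gives L = 125.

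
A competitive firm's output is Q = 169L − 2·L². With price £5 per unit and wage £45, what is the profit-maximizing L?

L* = 40

The marginal product of L is MP_L = 169 − 4L.
A price-taking firm hires until the value of the marginal product equals the wage: P·MP_L = w, so 5·(169 − 4L) = 45.
Then 169 − 4L = 9, giving L = 40.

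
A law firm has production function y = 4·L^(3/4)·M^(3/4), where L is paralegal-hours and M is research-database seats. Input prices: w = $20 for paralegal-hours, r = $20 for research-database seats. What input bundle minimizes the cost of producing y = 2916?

L* = 81, M* = 81

Cost minimization requires the marginal rate of technical substitution to equal the input-price ratio: MP_L/MP_M = w/r.
Here MP_L/MP_M = (3/4)·(M/L)/(3/4) = (M/L). Setting this equal to 20/20 = 1 gives M = L.
Substituting into y = 2916: 4·L^(3/4)·(L)^(3/4) = 2916.
Solving, L = 81 and M = 81.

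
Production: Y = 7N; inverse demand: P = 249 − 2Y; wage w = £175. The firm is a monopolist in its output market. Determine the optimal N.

Marginal revenue from the inverse demand is MR = 249 − 4Y.
The marginal product is MP_N = 7.
A monopolist hires until marginal revenue product equals the wage: MR·MP_N = w.
(249 − 28N)·7 = 175, so N = 8.

N* = 8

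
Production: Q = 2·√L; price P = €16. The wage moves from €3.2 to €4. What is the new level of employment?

From P·MP_L = w with MP_L = L^(-1/2), the labor demand is L(w) = (16/w)^(2).
At w = 3.2: L = 25. At w = 4: L = 16.

L* = 16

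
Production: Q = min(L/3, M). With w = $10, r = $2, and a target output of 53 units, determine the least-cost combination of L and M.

With a fixed-proportions technology, the cost-minimizing bundle uses no slack in either input: L/3 = M = Q.
So L = 3·53 = 159 and M = 53.

L* = 159, M* = 53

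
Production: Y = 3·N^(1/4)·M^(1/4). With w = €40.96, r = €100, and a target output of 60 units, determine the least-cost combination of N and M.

Cost minimization requires the marginal rate of technical substitution to equal the input-price ratio: MP_N/MP_M = w/r.
Here MP_N/MP_M = (1/4)·(M/N)/(1/4) = (M/N). Setting this equal to 40.96/100 = 0.4096 gives M = 0.4096N.
Substituting into Y = 60: 3·N^(1/4)·(0.4096N)^(1/4) = 60.
Solving, N = 625 and M = 256.

N* = 625, M* = 256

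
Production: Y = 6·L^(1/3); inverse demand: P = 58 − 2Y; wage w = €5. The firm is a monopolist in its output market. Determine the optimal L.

L* = 8

Marginal revenue from the inverse demand is MR = 58 − 4Y.
The marginal product is MP_L = 2·L^(-2/3).
A monopolist hires until marginal revenue product equals the wage: MR·MP_L = w.
At L, Y = 6·L^(1/3). Substituting and solving: (58 − 24·L^(1/3))·2·L^(-2/3) = 5 gives L = 8.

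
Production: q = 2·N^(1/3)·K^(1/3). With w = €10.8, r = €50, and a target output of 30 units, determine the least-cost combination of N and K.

N* = 125, K* = 27

Cost minimization requires the marginal rate of technical substitution to equal the input-price ratio: MP_N/MP_K = w/r.
Here MP_N/MP_K = (1/3)·(K/N)/(1/3) = (K/N). Setting this equal to 10.8/50 = 0.216 gives K = 0.216N.
Substituting into q = 30: 2·N^(1/3)·(0.216N)^(1/3) = 30.
Solving, N = 125 and K = 27.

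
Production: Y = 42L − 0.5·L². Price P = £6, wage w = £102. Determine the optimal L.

L* = 25

The marginal product of L is MP_L = 42 − L.
A price-taking firm hires until the value of the marginal product equals the wage: P·MP_L = w, so 6·(42 − L) = 102.
Then 42 − L = 17, giving L = 25.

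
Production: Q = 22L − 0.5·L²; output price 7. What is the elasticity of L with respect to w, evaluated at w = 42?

From P·MP_L = w with MP_L = 22 − L, labor demand is L(w) = 22 − w/7.
dL/dw = −1/(7) = -1/7.
At w = 42, L = 16, so ε = (dL/dw)·(w/L) = (-1/7)·(42/16) = -0.375.

ε = -0.375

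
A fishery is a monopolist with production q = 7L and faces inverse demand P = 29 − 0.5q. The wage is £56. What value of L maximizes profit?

Marginal revenue from the inverse demand is MR = 29 − q.
The marginal product is MP_L = 7.
A monopolist hires until marginal revenue product equals the wage: MR·MP_L = w.
(29 − 7L)·7 = 56, so L = 3.

L* = 3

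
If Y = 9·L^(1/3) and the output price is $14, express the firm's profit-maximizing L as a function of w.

L(w) = (42/w)^(3/2)

MP_L = (1/3)·9·L^(-2/3) = 3·L^(-2/3).
Setting P·MP_L = w: 42·L^(-2/3) = w.
Solving for L: L^(-2/3) = w/42, so L = (42/w)^(3/2).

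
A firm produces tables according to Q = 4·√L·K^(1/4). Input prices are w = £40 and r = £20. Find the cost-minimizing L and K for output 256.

L* = 256, K* = 256

Cost minimization requires the marginal rate of technical substitution to equal the input-price ratio: MP_L/MP_K = w/r.
Here MP_L/MP_K = (1/2)·(K/L)/(1/4) = 2·(K/L). Setting this equal to 40/20 = 2 gives K = L.
Substituting into Q = 256: 4·L^(1/2)·(L)^(1/4) = 256.
Solving, L = 256 and K = 256.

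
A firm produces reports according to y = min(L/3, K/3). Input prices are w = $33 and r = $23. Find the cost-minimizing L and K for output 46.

L* = 138, K* = 138

With a fixed-proportions technology, the cost-minimizing bundle uses no slack in either input: L/3 = K/3 = y.
So L = 3·46 = 138 and K = 3·46 = 138.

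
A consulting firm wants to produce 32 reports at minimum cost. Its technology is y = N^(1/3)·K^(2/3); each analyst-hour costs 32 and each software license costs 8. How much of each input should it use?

Cost minimization requires the marginal rate of technical substitution to equal the input-price ratio: MP_N/MP_K = w/r.
Here MP_N/MP_K = (1/3)·(K/N)/(2/3) = 0.5·(K/N). Setting this equal to 32/8 = 4 gives K = 8N.
Substituting into y = 32: N^(1/3)·(8N)^(2/3) = 32.
Solving, N = 8 and K = 64.

N* = 8, K* = 64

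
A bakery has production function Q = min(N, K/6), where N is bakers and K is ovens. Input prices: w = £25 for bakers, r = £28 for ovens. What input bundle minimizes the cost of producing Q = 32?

With a fixed-proportions technology, the cost-minimizing bundle uses no slack in either input: N = K/6 = Q.
So N = 32 and K = 6·32 = 192.

N* = 32, K* = 192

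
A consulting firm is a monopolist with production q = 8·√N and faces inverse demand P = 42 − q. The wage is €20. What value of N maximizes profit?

N* = 4

Marginal revenue from the inverse demand is MR = 42 − 2q.
The marginal product is MP_N = 4·N^(-1/2).
A monopolist hires until marginal revenue product equals the wage: MR·MP_N = w.
At N, q = 8·√N. Substituting and solving: (42 − 16·√N)·4·N^(-1/2) = 20 gives N = 4.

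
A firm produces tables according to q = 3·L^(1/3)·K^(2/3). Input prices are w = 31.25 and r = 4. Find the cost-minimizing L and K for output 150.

Cost minimization requires the marginal rate of technical substitution to equal the input-price ratio: MP_L/MP_K = w/r.
Here MP_L/MP_K = (1/3)·(K/L)/(2/3) = 0.5·(K/L). Setting this equal to 31.25/4 = 7.8125 gives K = 15.625L.
Substituting into q = 150: 3·L^(1/3)·(15.625L)^(2/3) = 150.
Solving, L = 8 and K = 125.

L* = 8, K* = 125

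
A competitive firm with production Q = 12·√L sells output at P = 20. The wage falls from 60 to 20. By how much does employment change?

ΔL = 32

From P·MP_L = w with MP_L = 6·L^(-1/2), the labor demand is L(w) = (120/w)^(2).
At w = 60: L = 4. At w = 20: L = 36.
ΔL = 36 − 4 = 32.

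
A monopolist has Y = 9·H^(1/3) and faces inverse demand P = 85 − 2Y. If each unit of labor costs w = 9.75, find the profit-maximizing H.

H* = 8

Marginal revenue from the inverse demand is MR = 85 − 4Y.
The marginal product is MP_H = 3·H^(-2/3).
A monopolist hires until marginal revenue product equals the wage: MR·MP_H = w.
At H, Y = 9·H^(1/3). Substituting and solving: (85 − 36·H^(1/3))·3·H^(-2/3) = 9.75 gives H = 8.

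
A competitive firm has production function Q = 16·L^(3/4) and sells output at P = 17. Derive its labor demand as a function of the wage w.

MP_L = (3/4)·16·L^(-1/4) = 12·L^(-1/4).
Setting P·MP_L = w: 204·L^(-1/4) = w.
Solving for L: L^(-1/4) = w/204, so L = (204/w)^(4).

L(w) = (204/w)^(4)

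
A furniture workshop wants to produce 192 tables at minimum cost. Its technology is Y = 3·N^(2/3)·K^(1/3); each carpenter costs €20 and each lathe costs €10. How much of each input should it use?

N* = 64, K* = 64

Cost minimization requires the marginal rate of technical substitution to equal the input-price ratio: MP_N/MP_K = w/r.
Here MP_N/MP_K = (2/3)·(K/N)/(1/3) = 2·(K/N). Setting this equal to 20/10 = 2 gives K = N.
Substituting into Y = 192: 3·N^(2/3)·(N)^(1/3) = 192.
Solving, N = 64 and K = 64.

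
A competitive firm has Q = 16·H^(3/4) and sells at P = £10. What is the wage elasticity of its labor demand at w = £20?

MP_H = (3/4)·16·H^(-1/4), so P·MP_H = w gives 120·H^(-1/4) = w.
Solving, H(w) = (120/w)^(4). This is a constant-elasticity form: H ∝ w^(−4), so ε = −4.

ε = -4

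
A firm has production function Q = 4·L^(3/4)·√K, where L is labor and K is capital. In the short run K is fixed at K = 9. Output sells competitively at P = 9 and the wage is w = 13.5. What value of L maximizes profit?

L* = 1296

With K = 9, MP_L = (3/4)·4·L^(-1/4)·9^(1/2) = 9·L^(-1/4).
Profit maximization for a price taker requires P·MP_L = w: 9·9·L^(-1/4) = 13.5.
So L^(-1/4) = 1/6, which gives L = 1296.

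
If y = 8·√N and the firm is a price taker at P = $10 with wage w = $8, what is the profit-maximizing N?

MP_N = (1/2)·8·N^(-1/2) = 4·N^(-1/2).
Profit maximization for a price taker requires P·MP_N = w: 10·4·N^(-1/2) = 8.
So N^(-1/2) = 0.2, which gives N = 25.

N* = 25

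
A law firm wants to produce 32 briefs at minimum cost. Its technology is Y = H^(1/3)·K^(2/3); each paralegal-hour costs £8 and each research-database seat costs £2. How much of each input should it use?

Cost minimization requires the marginal rate of technical substitution to equal the input-price ratio: MP_H/MP_K = w/r.
Here MP_H/MP_K = (1/3)·(K/H)/(2/3) = 0.5·(K/H). Setting this equal to 8/2 = 4 gives K = 8H.
Substituting into Y = 32: H^(1/3)·(8H)^(2/3) = 32.
Solving, H = 8 and K = 64.

H* = 8, K* = 64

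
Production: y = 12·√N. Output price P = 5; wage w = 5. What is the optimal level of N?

N* = 36

MP_N = (1/2)·12·N^(-1/2) = 6·N^(-1/2).
Profit maximization for a price taker requires P·MP_N = w: 5·6·N^(-1/2) = 5.
So N^(-1/2) = 1/6, which gives N = 36.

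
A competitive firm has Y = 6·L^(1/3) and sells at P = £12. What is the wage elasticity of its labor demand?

ε = -1.5

MP_L = (1/3)·6·L^(-2/3), so P·MP_L = w gives 24·L^(-2/3) = w.
Solving, L(w) = (24/w)^(3/2). This is a constant-elasticity form: L ∝ w^(−3/2), so ε = −3/2.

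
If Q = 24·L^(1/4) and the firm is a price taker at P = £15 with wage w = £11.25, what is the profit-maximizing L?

L* = 16

MP_L = (1/4)·24·L^(-3/4) = 6·L^(-3/4).
Profit maximization for a price taker requires P·MP_L = w: 15·6·L^(-3/4) = 11.25.
So L^(-3/4) = 0.125, which gives L = 16.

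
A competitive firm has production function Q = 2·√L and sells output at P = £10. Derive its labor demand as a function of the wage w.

MP_L = (1/2)·2·L^(-1/2) = L^(-1/2).
Setting P·MP_L = w: 10·L^(-1/2) = w.
Solving for L: L^(-1/2) = w/10, so L = (10/w)^(2).

L(w) = 100/w²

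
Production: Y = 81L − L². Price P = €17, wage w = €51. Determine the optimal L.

L* = 39

The marginal product of L is MP_L = 81 − 2L.
A price-taking firm hires until the value of the marginal product equals the wage: P·MP_L = w, so 17·(81 − 2L) = 51.
Then 81 − 2L = 3, giving L = 39.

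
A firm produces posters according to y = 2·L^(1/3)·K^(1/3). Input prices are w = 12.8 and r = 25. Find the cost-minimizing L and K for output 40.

L* = 125, K* = 64

Cost minimization requires the marginal rate of technical substitution to equal the input-price ratio: MP_L/MP_K = w/r.
Here MP_L/MP_K = (1/3)·(K/L)/(1/3) = (K/L). Setting this equal to 12.8/25 = 0.512 gives K = 0.512L.
Substituting into y = 40: 2·L^(1/3)·(0.512L)^(1/3) = 40.
Solving, L = 125 and K = 64.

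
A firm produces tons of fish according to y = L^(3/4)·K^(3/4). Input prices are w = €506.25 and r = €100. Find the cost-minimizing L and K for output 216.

L* = 16, K* = 81

Cost minimization requires the marginal rate of technical substitution to equal the input-price ratio: MP_L/MP_K = w/r.
Here MP_L/MP_K = (3/4)·(K/L)/(3/4) = (K/L). Setting this equal to 506.25/100 = 5.0625 gives K = 5.0625L.
Substituting into y = 216: L^(3/4)·(5.0625L)^(3/4) = 216.
Solving, L = 16 and K = 81.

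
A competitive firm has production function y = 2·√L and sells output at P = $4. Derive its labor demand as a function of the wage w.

MP_L = (1/2)·2·L^(-1/2) = L^(-1/2).
Setting P·MP_L = w: 4·L^(-1/2) = w.
Solving for L: L^(-1/2) = w/4, so L = (4/w)^(2).

L(w) = 16/w²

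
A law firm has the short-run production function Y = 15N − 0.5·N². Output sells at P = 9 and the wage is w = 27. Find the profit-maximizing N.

The marginal product of N is MP_N = 15 − N.
A price-taking firm hires until the value of the marginal product equals the wage: P·MP_N = w, so 9·(15 − N) = 27.
Then 15 − N = 3, giving N = 12.

N* = 12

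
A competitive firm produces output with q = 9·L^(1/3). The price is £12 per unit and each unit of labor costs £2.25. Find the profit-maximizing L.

L* = 64

MP_L = (1/3)·9·L^(-2/3) = 3·L^(-2/3).
Profit maximization for a price taker requires P·MP_L = w: 12·3·L^(-2/3) = 2.25.
So L^(-2/3) = 0.0625, which gives L = 64.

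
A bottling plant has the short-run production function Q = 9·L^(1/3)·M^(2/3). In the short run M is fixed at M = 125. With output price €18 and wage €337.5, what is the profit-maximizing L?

L* = 8

With M = 125, MP_L = (1/3)·9·L^(-2/3)·125^(2/3) = 75·L^(-2/3).
Profit maximization for a price taker requires P·MP_L = w: 18·75·L^(-2/3) = 337.5.
So L^(-2/3) = 0.25, which gives L = 8.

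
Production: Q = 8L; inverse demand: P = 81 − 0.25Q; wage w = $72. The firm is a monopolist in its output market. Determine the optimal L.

Marginal revenue from the inverse demand is MR = 81 − 0.5Q.
The marginal product is MP_L = 8.
A monopolist hires until marginal revenue product equals the wage: MR·MP_L = w.
(81 − 4L)·8 = 72, so L = 18.

L* = 18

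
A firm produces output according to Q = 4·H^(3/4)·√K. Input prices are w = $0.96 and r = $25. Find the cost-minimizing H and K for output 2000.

H* = 625, K* = 16

Cost minimization requires the marginal rate of technical substitution to equal the input-price ratio: MP_H/MP_K = w/r.
Here MP_H/MP_K = (3/4)·(K/H)/(1/2) = 1.5·(K/H). Setting this equal to 0.96/25 = 0.0384 gives K = 0.0256H.
Substituting into Q = 2000: 4·H^(3/4)·(0.0256H)^(1/2) = 2000.
Solving, H = 625 and K = 16.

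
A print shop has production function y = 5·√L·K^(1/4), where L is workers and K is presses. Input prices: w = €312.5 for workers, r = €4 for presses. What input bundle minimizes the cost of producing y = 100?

L* = 16, K* = 625

Cost minimization requires the marginal rate of technical substitution to equal the input-price ratio: MP_L/MP_K = w/r.
Here MP_L/MP_K = (1/2)·(K/L)/(1/4) = 2·(K/L). Setting this equal to 312.5/4 = 78.125 gives K = 39.0625L.
Substituting into y = 100: 5·L^(1/2)·(39.0625L)^(1/4) = 100.
Solving, L = 16 and K = 625.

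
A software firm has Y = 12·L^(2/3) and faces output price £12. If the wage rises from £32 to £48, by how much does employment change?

From P·MP_L = w with MP_L = 8·L^(-1/3), the labor demand is L(w) = (96/w)^(3).
At w = 32: L = 27. At w = 48: L = 8.
ΔL = 8 − 27 = -19.

ΔL = -19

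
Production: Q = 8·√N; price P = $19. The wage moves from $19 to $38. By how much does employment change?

From P·MP_N = w with MP_N = 4·N^(-1/2), the labor demand is N(w) = (76/w)^(2).
At w = 19: N = 16. At w = 38: N = 4.
ΔN = 4 − 16 = -12.

ΔN = -12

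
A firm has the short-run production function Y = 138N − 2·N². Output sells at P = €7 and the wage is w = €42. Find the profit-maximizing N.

The marginal product of N is MP_N = 138 − 4N.
A price-taking firm hires until the value of the marginal product equals the wage: P·MP_N = w, so 7·(138 − 4N) = 42.
Then 138 − 4N = 6, giving N = 33.

N* = 33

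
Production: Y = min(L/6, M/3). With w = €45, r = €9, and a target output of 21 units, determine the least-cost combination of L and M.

L* = 126, M* = 63

With a fixed-proportions technology, the cost-minimizing bundle uses no slack in either input: L/6 = M/3 = Y.
So L = 6·21 = 126 and M = 3·21 = 63.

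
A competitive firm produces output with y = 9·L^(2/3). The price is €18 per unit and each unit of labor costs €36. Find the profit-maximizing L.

MP_L = (2/3)·9·L^(-1/3) = 6·L^(-1/3).
Profit maximization for a price taker requires P·MP_L = w: 18·6·L^(-1/3) = 36.
So L^(-1/3) = 1/3, which gives L = 27.

L* = 27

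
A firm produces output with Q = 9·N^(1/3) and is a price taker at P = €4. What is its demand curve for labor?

N(w) = (12/w)^(3/2)

MP_N = (1/3)·9·N^(-2/3) = 3·N^(-2/3).
Setting P·MP_N = w: 12·N^(-2/3) = w.
Solving for N: N^(-2/3) = w/12, so N = (12/w)^(3/2).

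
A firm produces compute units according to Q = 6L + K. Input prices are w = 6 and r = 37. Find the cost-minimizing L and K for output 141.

L* = 23.5, K* = 0

The inputs are perfect substitutes, so the firm uses whichever has the lower cost per unit of output.
Cost per unit of output via L is 1; via K it is 37. L is cheaper.
Producing Q = 141 with L alone: L = 23.5, K = 0.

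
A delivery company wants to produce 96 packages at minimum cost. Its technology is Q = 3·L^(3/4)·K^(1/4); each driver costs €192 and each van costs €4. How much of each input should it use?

Cost minimization requires the marginal rate of technical substitution to equal the input-price ratio: MP_L/MP_K = w/r.
Here MP_L/MP_K = (3/4)·(K/L)/(1/4) = 3·(K/L). Setting this equal to 192/4 = 48 gives K = 16L.
Substituting into Q = 96: 3·L^(3/4)·(16L)^(1/4) = 96.
Solving, L = 16 and K = 256.

L* = 16, K* = 256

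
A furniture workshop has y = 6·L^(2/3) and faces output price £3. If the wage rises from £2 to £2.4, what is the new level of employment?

L* = 125

From P·MP_L = w with MP_L = 4·L^(-1/3), the labor demand is L(w) = (12/w)^(3).
At w = 2: L = 216. At w = 2.4: L = 125.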